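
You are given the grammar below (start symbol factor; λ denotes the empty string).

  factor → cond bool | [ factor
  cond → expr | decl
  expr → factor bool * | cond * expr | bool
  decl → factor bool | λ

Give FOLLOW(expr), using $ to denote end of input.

In cond → expr: expr is at the end, add FOLLOW(cond) = { *, bool }.
In expr → cond * expr: expr is at the end, add FOLLOW(expr) = { *, bool }.
Union: FOLLOW(expr) = { *, bool }.

{ *, bool }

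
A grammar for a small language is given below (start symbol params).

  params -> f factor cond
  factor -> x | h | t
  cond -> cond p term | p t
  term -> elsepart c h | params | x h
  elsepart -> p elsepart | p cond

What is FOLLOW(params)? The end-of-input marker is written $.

params is the start symbol, so $ ∈ FOLLOW(params).
In term -> params: params is at the end, add FOLLOW(term) = { $, c, p }.
Union: FOLLOW(params) = { $, c, p }.

{ $, c, p }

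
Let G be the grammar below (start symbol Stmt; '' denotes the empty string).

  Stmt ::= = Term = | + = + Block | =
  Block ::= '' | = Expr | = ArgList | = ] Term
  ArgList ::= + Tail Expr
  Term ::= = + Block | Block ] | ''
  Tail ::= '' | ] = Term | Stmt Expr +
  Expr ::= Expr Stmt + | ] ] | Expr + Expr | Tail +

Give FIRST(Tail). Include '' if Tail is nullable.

{ +, =, ], '' }

Tail ::= '' contributes ''.
Tail ::= ] = Term contributes {]}.
From Tail ::= Stmt Expr +: add FIRST(Stmt) = { +, = }.
Union: FIRST(Tail) = { +, =, ], '' }.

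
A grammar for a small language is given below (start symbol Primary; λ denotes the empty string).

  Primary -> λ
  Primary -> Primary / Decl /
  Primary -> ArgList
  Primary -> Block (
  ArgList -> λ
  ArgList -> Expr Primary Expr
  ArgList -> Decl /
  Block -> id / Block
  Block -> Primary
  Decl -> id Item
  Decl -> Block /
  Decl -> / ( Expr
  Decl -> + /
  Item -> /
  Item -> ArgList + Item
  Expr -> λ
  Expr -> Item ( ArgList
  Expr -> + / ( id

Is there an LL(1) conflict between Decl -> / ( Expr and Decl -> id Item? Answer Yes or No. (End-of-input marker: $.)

No

FIRST(/ ( Expr) = { / } and FIRST(id Item) = { id }.
The FIRST sets are disjoint and neither alternative is nullable — no conflict.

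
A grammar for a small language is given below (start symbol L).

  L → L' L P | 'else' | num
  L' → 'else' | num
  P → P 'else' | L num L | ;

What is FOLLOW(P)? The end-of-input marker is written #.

In L → L' L P: P is at the end, add FOLLOW(L) = { #, 'else', ;, num }.
In P → P 'else': add FIRST('else') = { 'else' }.
Union: FOLLOW(P) = { #, 'else', ;, num }.

{ #, 'else', ;, num }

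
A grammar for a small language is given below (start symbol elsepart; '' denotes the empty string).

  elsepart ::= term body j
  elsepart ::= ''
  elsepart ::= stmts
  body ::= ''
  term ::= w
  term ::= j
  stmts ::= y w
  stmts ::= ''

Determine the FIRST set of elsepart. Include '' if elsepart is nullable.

From elsepart ::= term body j: add FIRST(term) = { j, w }.
elsepart ::= '' contributes ''.
From elsepart ::= stmts: add FIRST(stmts) = { y, '' } (including '' since stmts is nullable).
Union: FIRST(elsepart) = { j, w, y, '' }.

{ j, w, y, '' }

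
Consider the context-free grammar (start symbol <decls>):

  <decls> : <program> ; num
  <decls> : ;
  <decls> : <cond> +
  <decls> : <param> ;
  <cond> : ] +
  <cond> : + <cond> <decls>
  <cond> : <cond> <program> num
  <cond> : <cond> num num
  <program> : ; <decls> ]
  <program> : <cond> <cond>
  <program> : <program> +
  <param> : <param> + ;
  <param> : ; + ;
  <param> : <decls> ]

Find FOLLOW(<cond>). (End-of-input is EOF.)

In <decls> : <cond> +: add FIRST(+) = { + }.
In <cond> : + <cond> <decls>: add FIRST(<decls>) = { +, ;, ] }.
In <cond> : <cond> <program> num: add FIRST(<program> num) = { +, ;, ] }.
In <cond> : <cond> num num: add FIRST(num num) = { num }.
In <program> : <cond> <cond>: add FIRST(<cond>) = { +, ] }.
In <program> : <cond> <cond>: <cond> is at the end, add FOLLOW(<program>) = { +, ;, num }.
Union: FOLLOW(<cond>) = { +, ;, ], num }.

{ +, ;, ], num }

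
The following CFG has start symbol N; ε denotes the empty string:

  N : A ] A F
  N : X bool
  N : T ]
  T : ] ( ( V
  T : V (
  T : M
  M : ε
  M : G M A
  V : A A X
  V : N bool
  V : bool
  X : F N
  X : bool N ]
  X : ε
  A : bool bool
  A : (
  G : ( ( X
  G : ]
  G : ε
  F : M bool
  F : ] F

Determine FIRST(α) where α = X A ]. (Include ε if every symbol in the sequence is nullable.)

{ (, ], bool }

Add FIRST(X)\{ε} = { (, ], bool }; X is nullable, continue.
Add FIRST(A) = { (, bool }; A is not nullable, stop.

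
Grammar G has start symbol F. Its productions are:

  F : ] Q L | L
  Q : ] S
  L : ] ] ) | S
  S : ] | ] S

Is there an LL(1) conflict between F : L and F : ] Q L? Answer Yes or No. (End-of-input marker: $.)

FIRST(L) = { ] } and FIRST(] Q L) = { ] }.
Both contain ], so the two alternatives are not disjoint — LL(1) conflict.

Yes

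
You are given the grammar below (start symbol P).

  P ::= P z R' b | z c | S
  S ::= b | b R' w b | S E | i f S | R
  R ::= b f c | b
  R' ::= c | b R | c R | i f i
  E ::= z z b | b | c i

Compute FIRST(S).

{ b, i }

S ::= b contributes {b}.
S ::= b R' w b contributes {b}.
From S ::= S E: add FIRST(S) = { b, i }.
S ::= i f S contributes {i}.
From S ::= R: add FIRST(R) = { b }.
Union: FIRST(S) = { b, i }.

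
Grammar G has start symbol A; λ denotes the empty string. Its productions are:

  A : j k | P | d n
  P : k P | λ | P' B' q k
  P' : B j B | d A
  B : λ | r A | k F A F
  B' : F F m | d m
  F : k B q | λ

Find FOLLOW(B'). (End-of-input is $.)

In P : P' B' q k: add FIRST(q k) = { q }.
Union: FOLLOW(B') = { q }.

{ q }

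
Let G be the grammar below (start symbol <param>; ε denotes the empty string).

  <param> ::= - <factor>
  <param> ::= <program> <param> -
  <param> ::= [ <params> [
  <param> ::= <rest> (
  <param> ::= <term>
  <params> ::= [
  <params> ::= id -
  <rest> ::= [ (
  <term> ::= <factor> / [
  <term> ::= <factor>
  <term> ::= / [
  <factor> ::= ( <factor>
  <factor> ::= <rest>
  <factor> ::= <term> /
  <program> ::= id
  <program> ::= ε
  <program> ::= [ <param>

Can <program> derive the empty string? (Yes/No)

Yes

<program> has an ε-production, so <program> ⇒ ε.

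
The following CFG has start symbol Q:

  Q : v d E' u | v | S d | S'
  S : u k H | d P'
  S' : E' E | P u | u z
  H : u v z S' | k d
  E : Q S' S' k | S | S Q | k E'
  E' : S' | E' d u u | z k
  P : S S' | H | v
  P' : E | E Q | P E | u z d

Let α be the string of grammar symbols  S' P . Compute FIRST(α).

{ d, k, u, v, z }

Add FIRST(S') = { d, k, u, v, z }; S' is not nullable, stop.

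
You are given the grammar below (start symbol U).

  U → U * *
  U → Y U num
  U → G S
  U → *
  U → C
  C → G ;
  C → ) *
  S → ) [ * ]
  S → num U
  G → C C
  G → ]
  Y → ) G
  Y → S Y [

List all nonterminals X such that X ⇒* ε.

No nonterminal has an empty production or an RHS whose symbols are all nullable.

{ } (none)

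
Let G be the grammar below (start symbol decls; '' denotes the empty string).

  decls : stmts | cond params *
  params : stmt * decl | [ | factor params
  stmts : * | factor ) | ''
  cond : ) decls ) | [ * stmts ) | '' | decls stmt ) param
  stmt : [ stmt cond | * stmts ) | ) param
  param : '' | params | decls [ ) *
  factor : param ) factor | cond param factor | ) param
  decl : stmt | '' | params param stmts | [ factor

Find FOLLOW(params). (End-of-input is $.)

In decls : cond params *: add FIRST(*) = { * }.
In params : factor params: params is at the end, add FOLLOW(params) = { ), *, [ }.
In param : params: params is at the end, add FOLLOW(param) = { ), *, [ }.
In decl : params param stmts: add FIRST(param stmts)\{''} = { ), *, [ }.
  Since param stmts is nullable, also add FOLLOW(decl) = { ), *, [ }.
Union: FOLLOW(params) = { ), *, [ }.

{ ), *, [ }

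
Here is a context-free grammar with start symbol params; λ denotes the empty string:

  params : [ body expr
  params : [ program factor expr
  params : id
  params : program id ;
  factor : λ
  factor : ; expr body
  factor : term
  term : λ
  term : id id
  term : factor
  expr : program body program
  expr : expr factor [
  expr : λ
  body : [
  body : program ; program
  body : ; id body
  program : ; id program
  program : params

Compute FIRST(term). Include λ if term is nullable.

{ ;, id, λ }

term : λ contributes λ.
term : id id contributes {id}.
From term : factor: add FIRST(factor) = { ;, id, λ } (including λ since factor is nullable).
Union: FIRST(term) = { ;, id, λ }.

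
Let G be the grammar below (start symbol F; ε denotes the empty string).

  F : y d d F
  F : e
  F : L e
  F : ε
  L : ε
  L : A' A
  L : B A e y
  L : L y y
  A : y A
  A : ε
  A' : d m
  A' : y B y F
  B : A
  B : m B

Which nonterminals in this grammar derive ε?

{ A, B, F, L }

Directly nullable (have an ε-production): F, L, A.
B : A with every symbol nullable, so B is nullable.
No other nonterminal has a production whose RHS symbols are all nullable.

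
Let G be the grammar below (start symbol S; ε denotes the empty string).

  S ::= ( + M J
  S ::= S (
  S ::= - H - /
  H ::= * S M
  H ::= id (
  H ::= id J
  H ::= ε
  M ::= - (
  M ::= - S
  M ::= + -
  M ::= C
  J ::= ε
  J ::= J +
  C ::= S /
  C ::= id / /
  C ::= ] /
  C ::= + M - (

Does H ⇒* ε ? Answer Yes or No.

Yes

H has an ε-production, so H ⇒ ε.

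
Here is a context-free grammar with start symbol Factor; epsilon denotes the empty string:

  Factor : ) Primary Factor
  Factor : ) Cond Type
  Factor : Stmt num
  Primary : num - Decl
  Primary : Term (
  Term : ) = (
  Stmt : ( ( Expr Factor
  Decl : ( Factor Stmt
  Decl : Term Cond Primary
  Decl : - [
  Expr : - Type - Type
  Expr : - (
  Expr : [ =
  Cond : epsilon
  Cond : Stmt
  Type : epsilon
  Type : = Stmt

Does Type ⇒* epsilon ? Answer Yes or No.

Type has an epsilon-production, so Type ⇒ epsilon.

Yes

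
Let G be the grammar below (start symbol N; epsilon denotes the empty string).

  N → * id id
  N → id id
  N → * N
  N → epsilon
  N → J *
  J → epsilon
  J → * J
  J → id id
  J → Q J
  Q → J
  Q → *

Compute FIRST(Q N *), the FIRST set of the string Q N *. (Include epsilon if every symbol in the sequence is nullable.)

Add FIRST(Q)\{epsilon} = { *, id }; Q is nullable, continue.
Add FIRST(N)\{epsilon} = { *, id }; N is nullable, continue.
* is a terminal; add {*} and stop.

{ *, id }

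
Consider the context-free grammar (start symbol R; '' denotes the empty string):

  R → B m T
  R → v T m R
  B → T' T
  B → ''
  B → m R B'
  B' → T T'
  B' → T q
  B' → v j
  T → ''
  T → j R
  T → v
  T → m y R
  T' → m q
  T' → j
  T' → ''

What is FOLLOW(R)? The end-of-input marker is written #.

R is the start symbol, so # ∈ FOLLOW(R).
In R → v T m R: R is at the end, add FOLLOW(R) = { #, j, m, q, v }.
In B → m R B': add FIRST(B')\{''} = { j, m, q, v }.
  Since B' is nullable, also add FOLLOW(B) = { m }.
In T → j R: R is at the end, add FOLLOW(T) = { #, j, m, q, v }.
In T → m y R: R is at the end, add FOLLOW(T) = { #, j, m, q, v }.
Union: FOLLOW(R) = { #, j, m, q, v }.

{ #, j, m, q, v }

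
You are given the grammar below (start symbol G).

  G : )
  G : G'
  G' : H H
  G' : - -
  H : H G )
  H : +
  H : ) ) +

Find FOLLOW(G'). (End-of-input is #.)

{ #, ) }

In G : G': G' is at the end, add FOLLOW(G) = { #, ) }.
Union: FOLLOW(G') = { #, ) }.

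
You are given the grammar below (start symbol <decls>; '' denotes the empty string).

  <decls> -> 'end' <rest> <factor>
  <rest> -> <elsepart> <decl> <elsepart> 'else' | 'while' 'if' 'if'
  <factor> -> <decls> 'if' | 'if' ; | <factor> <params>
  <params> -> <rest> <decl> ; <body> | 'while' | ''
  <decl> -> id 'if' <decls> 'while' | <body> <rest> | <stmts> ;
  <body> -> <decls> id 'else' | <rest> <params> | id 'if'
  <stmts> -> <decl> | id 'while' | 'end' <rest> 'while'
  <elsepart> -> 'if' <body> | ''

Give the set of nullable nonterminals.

{ <elsepart>, <params> }

Directly nullable (have an ''-production): <params>, <elsepart>.
No other nonterminal has a production whose RHS symbols are all nullable.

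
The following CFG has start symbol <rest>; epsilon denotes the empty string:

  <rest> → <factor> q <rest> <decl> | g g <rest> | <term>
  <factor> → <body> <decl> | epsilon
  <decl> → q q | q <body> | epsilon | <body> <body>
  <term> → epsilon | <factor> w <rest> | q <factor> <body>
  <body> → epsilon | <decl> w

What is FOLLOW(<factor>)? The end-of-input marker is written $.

In <rest> → <factor> q <rest> <decl>: add FIRST(q <rest> <decl>) = { q }.
In <term> → <factor> w <rest>: add FIRST(w <rest>) = { w }.
In <term> → q <factor> <body>: add FIRST(<body>)\{epsilon} = { q, w }.
  Since <body> is nullable, also add FOLLOW(<term>) = { $, q, w }.
Union: FOLLOW(<factor>) = { $, q, w }.

{ $, q, w }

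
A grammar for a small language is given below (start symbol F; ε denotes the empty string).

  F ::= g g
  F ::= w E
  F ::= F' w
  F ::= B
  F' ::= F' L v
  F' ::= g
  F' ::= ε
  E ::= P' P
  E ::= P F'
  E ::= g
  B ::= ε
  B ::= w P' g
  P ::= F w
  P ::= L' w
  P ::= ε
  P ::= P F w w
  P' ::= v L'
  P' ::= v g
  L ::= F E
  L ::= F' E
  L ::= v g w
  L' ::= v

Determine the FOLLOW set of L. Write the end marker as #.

In F' ::= F' L v: add FIRST(v) = { v }.
Union: FOLLOW(L) = { v }.

{ v }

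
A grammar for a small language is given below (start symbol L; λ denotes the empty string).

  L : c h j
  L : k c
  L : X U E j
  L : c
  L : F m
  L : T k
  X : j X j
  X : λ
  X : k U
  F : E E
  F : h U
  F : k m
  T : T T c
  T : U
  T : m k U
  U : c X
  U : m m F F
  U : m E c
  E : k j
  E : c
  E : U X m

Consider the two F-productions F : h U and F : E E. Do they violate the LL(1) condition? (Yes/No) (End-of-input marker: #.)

FIRST(h U) = { h } and FIRST(E E) = { c, k, m }.
The FIRST sets are disjoint and neither alternative is nullable — no conflict.

No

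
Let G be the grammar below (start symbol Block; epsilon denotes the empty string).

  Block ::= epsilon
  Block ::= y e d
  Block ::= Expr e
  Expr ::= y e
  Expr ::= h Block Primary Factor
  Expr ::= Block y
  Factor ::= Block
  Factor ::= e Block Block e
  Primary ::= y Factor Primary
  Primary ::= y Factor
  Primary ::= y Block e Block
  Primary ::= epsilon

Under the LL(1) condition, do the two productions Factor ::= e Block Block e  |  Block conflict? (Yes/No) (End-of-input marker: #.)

FIRST(e Block Block e) = { e } and FIRST(Block) = { h, y, epsilon }.
The second alternative is nullable and FOLLOW(Factor) = { e, h, y } shares e with FIRST of the first — conflict.

Yes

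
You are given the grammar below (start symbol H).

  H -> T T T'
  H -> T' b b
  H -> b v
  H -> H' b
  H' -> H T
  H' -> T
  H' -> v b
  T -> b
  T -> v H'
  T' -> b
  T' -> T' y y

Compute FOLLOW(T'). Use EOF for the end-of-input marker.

In H -> T T T': T' is at the end, add FOLLOW(H) = { EOF, b, v }.
In H -> T' b b: add FIRST(b b) = { b }.
In T' -> T' y y: add FIRST(y y) = { y }.
Union: FOLLOW(T') = { EOF, b, v, y }.

{ EOF, b, v, y }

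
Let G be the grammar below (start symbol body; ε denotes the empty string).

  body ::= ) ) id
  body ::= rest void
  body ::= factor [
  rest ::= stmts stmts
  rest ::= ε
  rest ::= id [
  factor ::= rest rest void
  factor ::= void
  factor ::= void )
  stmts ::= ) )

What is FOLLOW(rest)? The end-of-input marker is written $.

In body ::= rest void: add FIRST(void) = { void }.
In factor ::= rest rest void: add FIRST(rest void) = { ), id, void }.
In factor ::= rest rest void: add FIRST(void) = { void }.
Union: FOLLOW(rest) = { ), id, void }.

{ ), id, void }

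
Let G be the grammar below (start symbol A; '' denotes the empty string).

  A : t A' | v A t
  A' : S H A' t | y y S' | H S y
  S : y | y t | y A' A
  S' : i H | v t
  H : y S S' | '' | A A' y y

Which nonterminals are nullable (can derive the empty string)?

{ H }

Directly nullable (have an ''-production): H.
No other nonterminal has a production whose RHS symbols are all nullable.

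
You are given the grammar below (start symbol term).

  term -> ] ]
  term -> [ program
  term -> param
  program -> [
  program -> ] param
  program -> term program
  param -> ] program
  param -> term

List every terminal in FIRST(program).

{ [, ] }

program -> [ contributes {[}.
program -> ] param contributes {]}.
From program -> term program: add FIRST(term) = { [, ] }.
Union: FIRST(program) = { [, ] }.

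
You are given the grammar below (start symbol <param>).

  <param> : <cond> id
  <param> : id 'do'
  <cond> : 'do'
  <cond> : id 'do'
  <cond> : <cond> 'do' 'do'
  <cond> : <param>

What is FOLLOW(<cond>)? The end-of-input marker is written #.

{ 'do', id }

In <param> : <cond> id: add FIRST(id) = { id }.
In <cond> : <cond> 'do' 'do': add FIRST('do' 'do') = { 'do' }.
Union: FOLLOW(<cond>) = { 'do', id }.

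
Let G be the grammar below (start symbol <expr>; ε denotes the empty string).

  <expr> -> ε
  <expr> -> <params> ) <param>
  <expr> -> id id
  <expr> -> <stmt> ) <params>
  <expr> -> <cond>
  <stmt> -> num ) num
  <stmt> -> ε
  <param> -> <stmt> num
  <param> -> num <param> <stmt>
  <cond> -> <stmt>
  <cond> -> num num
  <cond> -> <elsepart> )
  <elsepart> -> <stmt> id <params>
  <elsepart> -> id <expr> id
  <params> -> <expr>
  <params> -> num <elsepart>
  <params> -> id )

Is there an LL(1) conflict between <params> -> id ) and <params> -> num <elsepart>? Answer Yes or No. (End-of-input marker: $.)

No

FIRST(id )) = { id } and FIRST(num <elsepart>) = { num }.
The FIRST sets are disjoint and neither alternative is nullable — no conflict.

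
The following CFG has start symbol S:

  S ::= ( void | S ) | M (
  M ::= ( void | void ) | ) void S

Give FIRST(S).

{ (, ), void }

S ::= ( void contributes {(}.
From S ::= S ): add FIRST(S) = { (, ), void }.
From S ::= M (: add FIRST(M) = { (, ), void }.
Union: FIRST(S) = { (, ), void }.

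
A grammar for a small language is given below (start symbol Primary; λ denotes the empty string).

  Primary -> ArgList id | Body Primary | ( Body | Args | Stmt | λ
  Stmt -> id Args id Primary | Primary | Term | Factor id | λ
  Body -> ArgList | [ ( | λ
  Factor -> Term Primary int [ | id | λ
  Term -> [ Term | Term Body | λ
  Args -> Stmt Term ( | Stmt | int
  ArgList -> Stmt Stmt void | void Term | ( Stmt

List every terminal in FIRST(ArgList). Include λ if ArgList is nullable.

{ (, [, id, int, void }

From ArgList -> Stmt Stmt void: Stmt, Stmt nullable, take FIRST(Stmt) ∪ FIRST(Stmt) ∪ {void} = { (, [, id, int, void }.
ArgList -> void Term contributes {void}.
ArgList -> ( Stmt contributes {(}.
Union: FIRST(ArgList) = { (, [, id, int, void }.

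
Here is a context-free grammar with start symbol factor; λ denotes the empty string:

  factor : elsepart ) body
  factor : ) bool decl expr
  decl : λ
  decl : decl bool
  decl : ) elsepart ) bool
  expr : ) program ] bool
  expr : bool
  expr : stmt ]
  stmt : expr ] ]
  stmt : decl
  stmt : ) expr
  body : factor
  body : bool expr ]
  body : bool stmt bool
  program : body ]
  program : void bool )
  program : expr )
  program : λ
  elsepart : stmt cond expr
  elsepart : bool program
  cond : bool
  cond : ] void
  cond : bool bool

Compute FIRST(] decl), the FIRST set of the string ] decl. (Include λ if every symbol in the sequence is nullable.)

{ ] }

] is a terminal; add {]} and stop.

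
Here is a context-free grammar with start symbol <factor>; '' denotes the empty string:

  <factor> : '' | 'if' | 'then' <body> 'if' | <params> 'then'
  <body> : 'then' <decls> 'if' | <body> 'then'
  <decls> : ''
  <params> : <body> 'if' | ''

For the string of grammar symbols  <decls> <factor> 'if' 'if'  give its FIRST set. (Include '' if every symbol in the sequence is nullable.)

Add FIRST(<decls>)\{''} = {  }; <decls> is nullable, continue.
Add FIRST(<factor>)\{''} = { 'if', 'then' }; <factor> is nullable, continue.
'if' is a terminal; add {'if'} and stop.

{ 'if', 'then' }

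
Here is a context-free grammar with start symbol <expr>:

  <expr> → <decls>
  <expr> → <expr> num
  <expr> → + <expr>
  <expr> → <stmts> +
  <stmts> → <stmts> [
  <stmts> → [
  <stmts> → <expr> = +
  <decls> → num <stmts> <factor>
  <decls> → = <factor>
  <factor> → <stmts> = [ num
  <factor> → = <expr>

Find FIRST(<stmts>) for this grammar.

{ +, =, [, num }

From <stmts> → <stmts> [: add FIRST(<stmts>) = { +, =, [, num }.
<stmts> → [ contributes {[}.
From <stmts> → <expr> = +: add FIRST(<expr>) = { +, =, [, num }.
Union: FIRST(<stmts>) = { +, =, [, num }.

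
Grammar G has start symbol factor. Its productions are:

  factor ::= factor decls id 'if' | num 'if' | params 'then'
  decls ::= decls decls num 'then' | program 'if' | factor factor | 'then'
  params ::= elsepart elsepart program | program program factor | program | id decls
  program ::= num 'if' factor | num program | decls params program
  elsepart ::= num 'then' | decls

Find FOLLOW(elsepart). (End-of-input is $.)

{ 'then', id, num }

In params ::= elsepart elsepart program: add FIRST(elsepart program) = { 'then', id, num }.
In params ::= elsepart elsepart program: add FIRST(program) = { 'then', id, num }.
Union: FOLLOW(elsepart) = { 'then', id, num }.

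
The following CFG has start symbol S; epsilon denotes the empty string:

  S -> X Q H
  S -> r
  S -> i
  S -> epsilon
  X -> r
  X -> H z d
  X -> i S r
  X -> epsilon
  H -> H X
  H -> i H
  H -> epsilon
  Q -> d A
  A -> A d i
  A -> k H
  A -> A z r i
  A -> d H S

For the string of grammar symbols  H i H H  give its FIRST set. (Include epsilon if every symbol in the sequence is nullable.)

{ i, r, z }

Add FIRST(H)\{epsilon} = { i, r, z }; H is nullable, continue.
i is a terminal; add {i} and stop.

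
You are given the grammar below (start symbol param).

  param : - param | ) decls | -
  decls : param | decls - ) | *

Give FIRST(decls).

From decls : param: add FIRST(param) = { ), - }.
From decls : decls - ): add FIRST(decls) = { ), *, - }.
decls : * contributes {*}.
Union: FIRST(decls) = { ), *, - }.

{ ), *, - }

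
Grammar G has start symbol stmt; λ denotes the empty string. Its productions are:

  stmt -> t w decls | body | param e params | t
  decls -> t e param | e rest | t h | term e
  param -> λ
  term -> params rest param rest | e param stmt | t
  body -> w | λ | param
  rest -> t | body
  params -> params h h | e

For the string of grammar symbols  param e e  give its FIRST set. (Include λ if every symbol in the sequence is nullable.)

{ e }

Add FIRST(param)\{λ} = {  }; param is nullable, continue.
e is a terminal; add {e} and stop.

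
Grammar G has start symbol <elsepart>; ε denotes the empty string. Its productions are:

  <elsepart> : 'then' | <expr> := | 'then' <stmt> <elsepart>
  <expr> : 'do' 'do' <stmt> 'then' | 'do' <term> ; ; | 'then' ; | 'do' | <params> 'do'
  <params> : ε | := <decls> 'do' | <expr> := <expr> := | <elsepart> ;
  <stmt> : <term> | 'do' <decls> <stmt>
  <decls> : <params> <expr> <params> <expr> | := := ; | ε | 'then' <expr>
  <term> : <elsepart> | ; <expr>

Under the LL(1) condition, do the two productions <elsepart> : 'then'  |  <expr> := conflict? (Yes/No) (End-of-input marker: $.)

FIRST('then') = { 'then' } and FIRST(<expr> :=) = { 'do', 'then', := }.
Both contain 'then', so the two alternatives are not disjoint — LL(1) conflict.

Yes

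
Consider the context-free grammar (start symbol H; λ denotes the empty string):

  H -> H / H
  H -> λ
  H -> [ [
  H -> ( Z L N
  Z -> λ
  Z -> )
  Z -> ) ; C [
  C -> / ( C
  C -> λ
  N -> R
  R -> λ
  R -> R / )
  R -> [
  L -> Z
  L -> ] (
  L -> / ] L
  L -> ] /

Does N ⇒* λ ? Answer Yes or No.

N -> R and each of R is nullable, so N ⇒* λ.

Yes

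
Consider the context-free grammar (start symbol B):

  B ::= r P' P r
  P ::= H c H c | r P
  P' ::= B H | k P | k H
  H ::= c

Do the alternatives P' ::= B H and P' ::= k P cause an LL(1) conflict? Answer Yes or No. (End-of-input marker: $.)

No

FIRST(B H) = { r } and FIRST(k P) = { k }.
The FIRST sets are disjoint and neither alternative is nullable — no conflict.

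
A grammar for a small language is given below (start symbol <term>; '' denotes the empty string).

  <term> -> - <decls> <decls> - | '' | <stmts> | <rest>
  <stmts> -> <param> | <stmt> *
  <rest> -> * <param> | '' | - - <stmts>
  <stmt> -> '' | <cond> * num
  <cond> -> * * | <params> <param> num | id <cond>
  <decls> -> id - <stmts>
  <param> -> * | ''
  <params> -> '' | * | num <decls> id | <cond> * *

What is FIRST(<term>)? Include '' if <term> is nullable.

<term> -> - <decls> <decls> - contributes {-}.
<term> -> '' contributes ''.
From <term> -> <stmts>: add FIRST(<stmts>) = { *, id, num, '' } (including '' since <stmts> is nullable).
From <term> -> <rest>: add FIRST(<rest>) = { *, -, '' } (including '' since <rest> is nullable).
Union: FIRST(<term>) = { *, -, id, num, '' }.

{ *, -, id, num, '' }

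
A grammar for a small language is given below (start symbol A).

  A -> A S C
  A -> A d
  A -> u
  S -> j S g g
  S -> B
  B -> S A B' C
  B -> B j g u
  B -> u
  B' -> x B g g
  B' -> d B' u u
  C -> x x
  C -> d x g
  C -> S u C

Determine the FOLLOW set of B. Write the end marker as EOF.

{ d, g, j, u, x }

In S -> B: B is at the end, add FOLLOW(S) = { d, g, j, u, x }.
In B -> B j g u: add FIRST(j g u) = { j }.
In B' -> x B g g: add FIRST(g g) = { g }.
Union: FOLLOW(B) = { d, g, j, u, x }.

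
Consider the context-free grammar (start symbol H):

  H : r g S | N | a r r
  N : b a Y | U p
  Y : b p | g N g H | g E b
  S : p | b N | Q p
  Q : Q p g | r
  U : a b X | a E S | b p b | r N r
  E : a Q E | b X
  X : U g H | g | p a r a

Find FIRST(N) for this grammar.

N : b a Y contributes {b}.
From N : U p: add FIRST(U) = { a, b, r }.
Union: FIRST(N) = { a, b, r }.

{ a, b, r }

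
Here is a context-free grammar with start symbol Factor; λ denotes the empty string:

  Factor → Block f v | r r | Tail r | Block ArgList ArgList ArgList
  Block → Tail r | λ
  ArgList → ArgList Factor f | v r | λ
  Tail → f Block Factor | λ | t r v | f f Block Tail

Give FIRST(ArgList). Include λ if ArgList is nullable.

From ArgList → ArgList Factor f: ArgList, Factor nullable, take FIRST(ArgList) ∪ FIRST(Factor) ∪ {f} = { f, r, t, v }.
ArgList → v r contributes {v}.
ArgList → λ contributes λ.
Union: FIRST(ArgList) = { f, r, t, v, λ }.

{ f, r, t, v, λ }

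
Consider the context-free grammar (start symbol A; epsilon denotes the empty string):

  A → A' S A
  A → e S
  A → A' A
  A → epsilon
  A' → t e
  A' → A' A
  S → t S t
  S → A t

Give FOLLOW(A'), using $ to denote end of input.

{ $, e, t }

In A → A' S A: add FIRST(S A) = { e, t }.
In A → A' A: add FIRST(A)\{epsilon} = { e, t }.
  Since A is nullable, also add FOLLOW(A) = { $, e, t }.
In A' → A' A: add FIRST(A)\{epsilon} = { e, t }.
  Since A is nullable, also add FOLLOW(A') = { $, e, t }.
Union: FOLLOW(A') = { $, e, t }.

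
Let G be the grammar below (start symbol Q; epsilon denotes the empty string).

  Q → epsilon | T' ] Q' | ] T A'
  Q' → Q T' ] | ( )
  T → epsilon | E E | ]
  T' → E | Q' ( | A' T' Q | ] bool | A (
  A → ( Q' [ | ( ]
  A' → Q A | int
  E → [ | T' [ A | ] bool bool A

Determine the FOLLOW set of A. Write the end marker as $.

In T' → A (: add FIRST(() = { ( }.
In A' → Q A: A is at the end, add FOLLOW(A') = { $, (, [, ], int }.
In E → T' [ A: A is at the end, add FOLLOW(E) = { (, [, ], int }.
In E → ] bool bool A: A is at the end, add FOLLOW(E) = { (, [, ], int }.
Union: FOLLOW(A) = { $, (, [, ], int }.

{ $, (, [, ], int }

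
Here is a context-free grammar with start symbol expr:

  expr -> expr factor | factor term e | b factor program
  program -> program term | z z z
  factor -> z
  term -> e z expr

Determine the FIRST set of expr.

{ b, z }

From expr -> expr factor: add FIRST(expr) = { b, z }.
From expr -> factor term e: add FIRST(factor) = { z }.
expr -> b factor program contributes {b}.
Union: FIRST(expr) = { b, z }.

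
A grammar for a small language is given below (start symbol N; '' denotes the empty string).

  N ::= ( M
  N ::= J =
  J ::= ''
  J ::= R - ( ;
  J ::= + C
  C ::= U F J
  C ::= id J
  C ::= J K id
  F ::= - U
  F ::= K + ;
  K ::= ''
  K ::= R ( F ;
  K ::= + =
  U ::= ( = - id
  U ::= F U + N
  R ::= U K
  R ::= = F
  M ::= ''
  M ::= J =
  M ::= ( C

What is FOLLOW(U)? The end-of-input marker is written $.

{ $, (, +, -, ;, =, id }

In C ::= U F J: add FIRST(F J) = { (, +, -, = }.
In F ::= - U: U is at the end, add FOLLOW(F) = { $, (, +, -, ;, =, id }.
In U ::= F U + N: add FIRST(+ N) = { + }.
In R ::= U K: add FIRST(K)\{''} = { (, +, -, = }.
  Since K is nullable, also add FOLLOW(R) = { (, - }.
Union: FOLLOW(U) = { $, (, +, -, ;, =, id }.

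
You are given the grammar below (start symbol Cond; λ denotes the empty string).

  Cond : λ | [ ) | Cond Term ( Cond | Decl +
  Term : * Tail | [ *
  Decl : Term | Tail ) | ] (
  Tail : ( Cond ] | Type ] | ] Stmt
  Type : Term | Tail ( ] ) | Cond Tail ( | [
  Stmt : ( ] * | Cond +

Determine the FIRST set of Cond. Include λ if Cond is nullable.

{ (, *, [, ], λ }

Cond : λ contributes λ.
Cond : [ ) contributes {[}.
From Cond : Cond Term ( Cond: Cond nullable, take FIRST(Cond) ∪ FIRST(Term) = { (, *, [, ] }.
From Cond : Decl +: add FIRST(Decl) = { (, *, [, ] }.
Union: FIRST(Cond) = { (, *, [, ], λ }.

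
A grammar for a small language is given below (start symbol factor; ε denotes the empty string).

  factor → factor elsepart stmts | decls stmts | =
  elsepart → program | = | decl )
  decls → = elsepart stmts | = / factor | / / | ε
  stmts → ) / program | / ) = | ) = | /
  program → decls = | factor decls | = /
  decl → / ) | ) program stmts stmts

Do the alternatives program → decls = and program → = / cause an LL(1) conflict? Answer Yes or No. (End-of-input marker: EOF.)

FIRST(decls =) = { /, = } and FIRST(= /) = { = }.
Both contain =, so the two alternatives are not disjoint — LL(1) conflict.

Yes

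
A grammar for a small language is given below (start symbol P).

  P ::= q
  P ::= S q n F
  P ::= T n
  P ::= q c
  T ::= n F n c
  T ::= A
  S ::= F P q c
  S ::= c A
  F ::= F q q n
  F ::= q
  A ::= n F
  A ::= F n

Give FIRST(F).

{ q }

From F ::= F q q n: add FIRST(F) = { q }.
F ::= q contributes {q}.
Union: FIRST(F) = { q }.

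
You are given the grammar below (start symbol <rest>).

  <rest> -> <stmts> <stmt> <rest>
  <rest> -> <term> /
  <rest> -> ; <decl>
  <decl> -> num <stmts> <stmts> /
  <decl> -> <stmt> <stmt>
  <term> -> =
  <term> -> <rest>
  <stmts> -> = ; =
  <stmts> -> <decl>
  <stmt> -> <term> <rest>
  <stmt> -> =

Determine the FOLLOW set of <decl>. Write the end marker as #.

{ #, /, ;, =, num }

In <rest> -> ; <decl>: <decl> is at the end, add FOLLOW(<rest>) = { #, /, ;, =, num }.
In <stmts> -> <decl>: <decl> is at the end, add FOLLOW(<stmts>) = { /, ;, =, num }.
Union: FOLLOW(<decl>) = { #, /, ;, =, num }.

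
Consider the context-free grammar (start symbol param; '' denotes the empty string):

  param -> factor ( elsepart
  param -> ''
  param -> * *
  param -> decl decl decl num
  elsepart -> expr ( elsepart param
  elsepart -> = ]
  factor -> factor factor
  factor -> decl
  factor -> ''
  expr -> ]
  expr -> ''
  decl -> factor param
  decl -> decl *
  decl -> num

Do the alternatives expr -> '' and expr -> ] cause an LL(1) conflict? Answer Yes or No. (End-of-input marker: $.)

No

FIRST('') = { '' } and FIRST(]) = { ] }.
The first is nullable but FOLLOW(expr) = { ( } is disjoint from FIRST of the second.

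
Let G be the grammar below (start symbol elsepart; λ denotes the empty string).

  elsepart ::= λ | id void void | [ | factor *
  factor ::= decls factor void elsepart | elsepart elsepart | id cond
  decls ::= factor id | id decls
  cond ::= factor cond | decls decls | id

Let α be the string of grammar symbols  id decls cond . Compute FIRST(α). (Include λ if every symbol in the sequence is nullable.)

id is a terminal; add {id} and stop.

{ id }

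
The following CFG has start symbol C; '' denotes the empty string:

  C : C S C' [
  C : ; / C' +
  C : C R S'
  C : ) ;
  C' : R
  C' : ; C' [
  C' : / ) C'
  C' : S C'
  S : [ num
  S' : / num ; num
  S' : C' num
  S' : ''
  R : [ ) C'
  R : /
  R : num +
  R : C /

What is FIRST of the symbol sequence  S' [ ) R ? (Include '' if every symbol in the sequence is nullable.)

{ ), /, ;, [, num }

Add FIRST(S')\{''} = { ), /, ;, [, num }; S' is nullable, continue.
[ is a terminal; add {[} and stop.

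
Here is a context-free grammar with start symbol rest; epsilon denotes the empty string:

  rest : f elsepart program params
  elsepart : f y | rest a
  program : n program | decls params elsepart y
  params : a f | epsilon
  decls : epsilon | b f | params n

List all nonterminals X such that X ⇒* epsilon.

{ decls, params }

Directly nullable (have an epsilon-production): params, decls.
No other nonterminal has a production whose RHS symbols are all nullable.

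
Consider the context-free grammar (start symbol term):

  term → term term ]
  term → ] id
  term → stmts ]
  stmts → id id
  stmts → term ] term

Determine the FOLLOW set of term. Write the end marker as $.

term is the start symbol, so $ ∈ FOLLOW(term).
In term → term term ]: add FIRST(term ]) = { ], id }.
In term → term term ]: add FIRST(]) = { ] }.
In stmts → term ] term: add FIRST(] term) = { ] }.
In stmts → term ] term: term is at the end, add FOLLOW(stmts) = { ] }.
Union: FOLLOW(term) = { $, ], id }.

{ $, ], id }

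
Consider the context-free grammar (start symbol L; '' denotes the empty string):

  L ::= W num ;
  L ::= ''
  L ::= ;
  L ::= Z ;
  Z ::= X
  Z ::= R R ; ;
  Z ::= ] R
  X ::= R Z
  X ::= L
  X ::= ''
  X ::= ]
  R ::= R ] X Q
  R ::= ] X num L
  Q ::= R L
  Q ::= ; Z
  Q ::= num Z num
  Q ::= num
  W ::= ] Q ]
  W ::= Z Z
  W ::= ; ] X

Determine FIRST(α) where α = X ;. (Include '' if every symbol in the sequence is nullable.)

Add FIRST(X)\{''} = { ;, ], num }; X is nullable, continue.
; is a terminal; add {;} and stop.

{ ;, ], num }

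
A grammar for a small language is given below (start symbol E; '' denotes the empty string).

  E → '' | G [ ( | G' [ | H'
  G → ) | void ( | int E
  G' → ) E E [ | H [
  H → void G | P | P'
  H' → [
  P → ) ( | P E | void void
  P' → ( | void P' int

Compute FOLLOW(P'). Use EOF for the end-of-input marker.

In H → P': P' is at the end, add FOLLOW(H) = { [ }.
In P' → void P' int: add FIRST(int) = { int }.
Union: FOLLOW(P') = { [, int }.

{ [, int }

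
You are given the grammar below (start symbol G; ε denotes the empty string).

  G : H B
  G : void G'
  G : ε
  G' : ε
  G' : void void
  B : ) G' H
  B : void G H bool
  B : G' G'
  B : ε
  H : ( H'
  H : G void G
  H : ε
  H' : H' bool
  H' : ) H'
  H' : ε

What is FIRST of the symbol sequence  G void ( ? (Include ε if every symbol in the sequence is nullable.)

Add FIRST(G)\{ε} = { (, ), void }; G is nullable, continue.
void is a terminal; add {void} and stop.

{ (, ), void }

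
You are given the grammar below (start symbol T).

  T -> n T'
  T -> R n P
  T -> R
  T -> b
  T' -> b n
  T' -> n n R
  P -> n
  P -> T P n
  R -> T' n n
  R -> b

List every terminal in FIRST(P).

{ b, n }

P -> n contributes {n}.
From P -> T P n: add FIRST(T) = { b, n }.
Union: FIRST(P) = { b, n }.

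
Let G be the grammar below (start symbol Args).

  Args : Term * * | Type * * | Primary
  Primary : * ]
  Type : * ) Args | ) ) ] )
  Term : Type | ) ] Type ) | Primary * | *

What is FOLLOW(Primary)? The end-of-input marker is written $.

{ $, ), * }

In Args : Primary: Primary is at the end, add FOLLOW(Args) = { $, ), * }.
In Term : Primary *: add FIRST(*) = { * }.
Union: FOLLOW(Primary) = { $, ), * }.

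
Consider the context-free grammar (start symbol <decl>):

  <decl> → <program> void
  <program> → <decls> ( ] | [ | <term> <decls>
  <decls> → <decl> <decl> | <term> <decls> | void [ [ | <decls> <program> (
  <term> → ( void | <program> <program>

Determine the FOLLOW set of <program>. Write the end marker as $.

In <decl> → <program> void: add FIRST(void) = { void }.
In <decls> → <decls> <program> (: add FIRST(() = { ( }.
In <term> → <program> <program>: add FIRST(<program>) = { (, [, void }.
In <term> → <program> <program>: <program> is at the end, add FOLLOW(<term>) = { (, [, void }.
Union: FOLLOW(<program>) = { (, [, void }.

{ (, [, void }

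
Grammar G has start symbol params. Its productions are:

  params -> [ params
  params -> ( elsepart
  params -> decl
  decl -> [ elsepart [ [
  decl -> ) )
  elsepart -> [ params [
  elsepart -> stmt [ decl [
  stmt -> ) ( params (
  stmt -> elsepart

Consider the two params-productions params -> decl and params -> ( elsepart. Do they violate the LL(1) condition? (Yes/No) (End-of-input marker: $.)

No

FIRST(decl) = { ), [ } and FIRST(( elsepart) = { ( }.
The FIRST sets are disjoint and neither alternative is nullable — no conflict.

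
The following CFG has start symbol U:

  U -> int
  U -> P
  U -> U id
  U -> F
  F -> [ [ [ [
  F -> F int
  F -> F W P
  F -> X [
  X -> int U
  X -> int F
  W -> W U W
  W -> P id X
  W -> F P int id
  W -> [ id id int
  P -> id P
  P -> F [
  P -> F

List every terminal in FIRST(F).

F -> [ [ [ [ contributes {[}.
From F -> F int: add FIRST(F) = { [, int }.
From F -> F W P: add FIRST(F) = { [, int }.
From F -> X [: add FIRST(X) = { int }.
Union: FIRST(F) = { [, int }.

{ [, int }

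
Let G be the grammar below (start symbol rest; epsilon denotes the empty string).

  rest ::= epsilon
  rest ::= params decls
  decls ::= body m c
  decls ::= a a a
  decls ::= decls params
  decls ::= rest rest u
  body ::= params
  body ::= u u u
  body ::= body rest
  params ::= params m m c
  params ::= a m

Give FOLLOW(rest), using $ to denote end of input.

rest is the start symbol, so $ ∈ FOLLOW(rest).
In decls ::= rest rest u: add FIRST(rest u) = { a, u }.
In decls ::= rest rest u: add FIRST(u) = { u }.
In body ::= body rest: rest is at the end, add FOLLOW(body) = { a, m }.
Union: FOLLOW(rest) = { $, a, m, u }.

{ $, a, m, u }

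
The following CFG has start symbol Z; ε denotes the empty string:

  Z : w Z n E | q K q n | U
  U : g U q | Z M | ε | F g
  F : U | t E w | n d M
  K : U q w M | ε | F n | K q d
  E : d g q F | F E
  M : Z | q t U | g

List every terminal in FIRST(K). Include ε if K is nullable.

From K : U q w M: U nullable, take FIRST(U) ∪ {q} = { g, n, q, t, w }.
K : ε contributes ε.
From K : F n: F nullable, take FIRST(F) ∪ {n} = { g, n, q, t, w }.
From K : K q d: K nullable, take FIRST(K) ∪ {q} = { g, n, q, t, w }.
Union: FIRST(K) = { g, n, q, t, w, ε }.

{ g, n, q, t, w, ε }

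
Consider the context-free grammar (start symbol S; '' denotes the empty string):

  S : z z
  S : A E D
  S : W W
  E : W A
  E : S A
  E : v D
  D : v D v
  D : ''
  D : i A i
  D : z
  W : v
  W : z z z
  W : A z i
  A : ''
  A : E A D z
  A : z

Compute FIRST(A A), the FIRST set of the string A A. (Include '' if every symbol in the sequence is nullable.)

{ v, z, '' }

Add FIRST(A)\{''} = { v, z }; A is nullable, continue.
Add FIRST(A)\{''} = { v, z }; A is nullable, continue.
Every symbol is nullable, so include ''.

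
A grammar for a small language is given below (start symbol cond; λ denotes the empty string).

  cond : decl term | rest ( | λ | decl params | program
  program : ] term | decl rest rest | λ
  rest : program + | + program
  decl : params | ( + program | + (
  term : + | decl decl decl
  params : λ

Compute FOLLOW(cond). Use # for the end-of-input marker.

{ # }

cond is the start symbol, so # ∈ FOLLOW(cond).
Union: FOLLOW(cond) = { # }.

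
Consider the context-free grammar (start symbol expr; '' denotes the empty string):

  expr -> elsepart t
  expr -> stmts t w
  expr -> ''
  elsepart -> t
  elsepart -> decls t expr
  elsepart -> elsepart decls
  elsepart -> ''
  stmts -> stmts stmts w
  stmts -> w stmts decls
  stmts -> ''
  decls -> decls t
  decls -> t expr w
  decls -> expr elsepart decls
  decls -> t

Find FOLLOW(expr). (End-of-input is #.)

{ #, t, w }

expr is the start symbol, so # ∈ FOLLOW(expr).
In elsepart -> decls t expr: expr is at the end, add FOLLOW(elsepart) = { t, w }.
In decls -> t expr w: add FIRST(w) = { w }.
In decls -> expr elsepart decls: add FIRST(elsepart decls) = { t, w }.
Union: FOLLOW(expr) = { #, t, w }.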